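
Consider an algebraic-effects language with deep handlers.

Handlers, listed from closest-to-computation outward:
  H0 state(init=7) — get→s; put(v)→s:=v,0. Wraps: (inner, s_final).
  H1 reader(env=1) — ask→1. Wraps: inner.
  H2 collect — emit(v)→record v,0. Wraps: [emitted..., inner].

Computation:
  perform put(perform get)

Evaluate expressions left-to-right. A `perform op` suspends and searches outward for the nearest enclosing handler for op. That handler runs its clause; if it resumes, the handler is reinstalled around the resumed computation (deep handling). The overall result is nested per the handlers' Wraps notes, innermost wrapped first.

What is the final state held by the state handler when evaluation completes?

Evaluation trace:
get @ H0 ⇒ 7
put(7) @ H0 ⇒ s:=7
H0 returns (0, 7)
H1 returns (0, 7)
H2 returns [(0, 7)]
= [(0, 7)]

Answer: 7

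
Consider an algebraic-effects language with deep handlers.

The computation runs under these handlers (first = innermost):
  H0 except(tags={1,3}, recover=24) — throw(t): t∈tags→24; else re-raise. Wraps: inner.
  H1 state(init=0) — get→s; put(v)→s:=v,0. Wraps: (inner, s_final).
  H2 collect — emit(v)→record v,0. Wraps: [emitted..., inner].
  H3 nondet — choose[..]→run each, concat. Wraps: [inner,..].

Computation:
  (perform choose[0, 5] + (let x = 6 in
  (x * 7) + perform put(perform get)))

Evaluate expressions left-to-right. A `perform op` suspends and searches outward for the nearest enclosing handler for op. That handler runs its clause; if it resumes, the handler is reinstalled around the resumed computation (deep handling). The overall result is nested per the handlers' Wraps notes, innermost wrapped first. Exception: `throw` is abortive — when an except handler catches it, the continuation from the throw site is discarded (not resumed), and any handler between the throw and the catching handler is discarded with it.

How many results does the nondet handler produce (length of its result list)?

Answer: 2

Working:
choose[0, 5] @ H3
  branch[0] choose=0:
    get @ H1 ⇒ 0
    put(0) @ H1 ⇒ s:=0
    H0 returns 42
    H1 returns (42, 0)
    H2 returns [(42, 0)]
    H3 returns [[(42, 0)]]
  branch[1] choose=5:
    get @ H1 ⇒ 0
    put(0) @ H1 ⇒ s:=0
    H0 returns 47
    H1 returns (47, 0)
    H2 returns [(47, 0)]
    H3 returns [[(47, 0)]]
= [[(42, 0)], [(47, 0)]]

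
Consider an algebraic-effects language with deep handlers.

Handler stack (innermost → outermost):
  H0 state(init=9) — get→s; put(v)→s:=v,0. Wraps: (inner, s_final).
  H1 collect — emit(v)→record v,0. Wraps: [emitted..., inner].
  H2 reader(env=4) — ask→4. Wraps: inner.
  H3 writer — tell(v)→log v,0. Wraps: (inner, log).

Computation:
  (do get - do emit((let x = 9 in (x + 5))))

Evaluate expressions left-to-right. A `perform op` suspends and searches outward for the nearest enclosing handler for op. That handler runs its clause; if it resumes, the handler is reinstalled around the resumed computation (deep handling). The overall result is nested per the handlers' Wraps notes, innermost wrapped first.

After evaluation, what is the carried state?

Answer: 9

Evaluation trace:
get @ H0 ⇒ 9
emit(14) @ H1 ⇒ out+=14
H0 returns (9, 9)
H1 returns [14, (9, 9)]
H2 returns [14, (9, 9)]
H3 returns ([14, (9, 9)], ())
= ([14, (9, 9)], ())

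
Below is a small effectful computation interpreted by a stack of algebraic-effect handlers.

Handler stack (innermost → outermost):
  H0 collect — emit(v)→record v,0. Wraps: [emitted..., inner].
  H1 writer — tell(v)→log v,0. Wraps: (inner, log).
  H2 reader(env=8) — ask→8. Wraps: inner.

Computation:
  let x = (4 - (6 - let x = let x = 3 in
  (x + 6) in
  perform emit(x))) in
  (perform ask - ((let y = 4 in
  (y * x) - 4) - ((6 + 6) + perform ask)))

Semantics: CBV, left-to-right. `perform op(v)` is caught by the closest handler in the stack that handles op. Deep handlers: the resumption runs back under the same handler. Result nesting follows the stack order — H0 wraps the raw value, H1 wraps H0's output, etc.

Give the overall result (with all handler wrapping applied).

Answer: ([9, 40], ())

Step-by-step:
emit(9) @ H0 ⇒ out+=9
ask @ H2 ⇒ 8
ask @ H2 ⇒ 8
H0 returns [9, 40]
H1 returns ([9, 40], ())
H2 returns ([9, 40], ())
= ([9, 40], ())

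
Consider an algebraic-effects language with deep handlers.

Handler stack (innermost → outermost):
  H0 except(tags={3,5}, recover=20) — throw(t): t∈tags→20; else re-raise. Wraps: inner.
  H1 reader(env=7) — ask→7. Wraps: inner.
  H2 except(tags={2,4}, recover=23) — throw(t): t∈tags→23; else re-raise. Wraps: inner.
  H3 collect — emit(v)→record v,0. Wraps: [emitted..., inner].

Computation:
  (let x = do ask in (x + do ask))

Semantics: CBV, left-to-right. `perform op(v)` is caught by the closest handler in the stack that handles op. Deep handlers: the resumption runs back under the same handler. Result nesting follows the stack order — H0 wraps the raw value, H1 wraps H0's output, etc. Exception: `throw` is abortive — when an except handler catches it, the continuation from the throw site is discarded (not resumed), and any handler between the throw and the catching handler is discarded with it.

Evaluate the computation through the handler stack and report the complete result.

Evaluation trace:
ask @ H1 ⇒ 7
ask @ H1 ⇒ 7
H0 returns 14
H1 returns 14
H2 returns 14
H3 returns [14]
= [14]

Answer: [14]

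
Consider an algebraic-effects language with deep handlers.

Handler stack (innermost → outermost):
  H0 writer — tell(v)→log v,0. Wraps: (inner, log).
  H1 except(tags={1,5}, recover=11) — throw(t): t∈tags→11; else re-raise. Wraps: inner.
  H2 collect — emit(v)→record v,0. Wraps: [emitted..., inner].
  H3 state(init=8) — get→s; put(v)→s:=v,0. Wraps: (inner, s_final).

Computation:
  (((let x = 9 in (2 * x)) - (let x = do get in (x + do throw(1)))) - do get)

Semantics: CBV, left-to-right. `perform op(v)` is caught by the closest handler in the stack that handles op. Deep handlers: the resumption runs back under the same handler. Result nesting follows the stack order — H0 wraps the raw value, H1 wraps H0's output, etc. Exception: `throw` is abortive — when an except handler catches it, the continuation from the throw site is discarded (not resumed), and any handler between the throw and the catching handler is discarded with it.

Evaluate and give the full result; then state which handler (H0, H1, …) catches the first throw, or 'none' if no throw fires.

Working:
get @ H3 ⇒ 8
throw(1) @ H1 caught ⇒ 11
H2 returns [11]
H3 returns ([11], 8)
= ([11], 8)

Answer: ([11], 8) ; first throw caught by: H1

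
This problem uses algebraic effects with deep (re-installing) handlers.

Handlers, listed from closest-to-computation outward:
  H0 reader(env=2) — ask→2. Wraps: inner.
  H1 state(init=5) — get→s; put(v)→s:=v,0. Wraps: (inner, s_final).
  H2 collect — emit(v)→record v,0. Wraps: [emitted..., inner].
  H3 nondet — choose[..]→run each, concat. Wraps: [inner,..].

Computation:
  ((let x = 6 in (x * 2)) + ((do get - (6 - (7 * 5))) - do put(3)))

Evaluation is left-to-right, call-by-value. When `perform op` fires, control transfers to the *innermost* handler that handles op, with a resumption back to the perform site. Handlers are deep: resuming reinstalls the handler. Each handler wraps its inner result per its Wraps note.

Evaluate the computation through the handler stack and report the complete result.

Evaluation trace:
get @ H1 ⇒ 5
put(3) @ H1 ⇒ s:=3
H0 returns 46
H1 returns (46, 3)
H2 returns [(46, 3)]
H3 returns [[(46, 3)]]
= [[(46, 3)]]

Answer: [[(46, 3)]]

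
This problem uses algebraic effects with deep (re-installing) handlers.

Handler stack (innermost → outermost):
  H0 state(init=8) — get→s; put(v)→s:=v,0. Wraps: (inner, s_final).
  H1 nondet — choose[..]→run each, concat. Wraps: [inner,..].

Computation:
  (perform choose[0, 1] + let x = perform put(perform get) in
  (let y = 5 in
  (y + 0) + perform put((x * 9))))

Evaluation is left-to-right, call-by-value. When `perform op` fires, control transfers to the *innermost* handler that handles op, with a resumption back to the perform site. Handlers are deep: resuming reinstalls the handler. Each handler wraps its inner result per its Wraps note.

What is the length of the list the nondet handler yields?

Answer: 2

Working:
choose[0, 1] @ H1
  branch[0] choose=0:
    get @ H0 ⇒ 8
    put(8) @ H0 ⇒ s:=8
    put(0) @ H0 ⇒ s:=0
    H0 returns (5, 0)
    H1 returns [(5, 0)]
  branch[1] choose=1:
    get @ H0 ⇒ 8
    put(8) @ H0 ⇒ s:=8
    put(0) @ H0 ⇒ s:=0
    H0 returns (6, 0)
    H1 returns [(6, 0)]
= [(5, 0), (6, 0)]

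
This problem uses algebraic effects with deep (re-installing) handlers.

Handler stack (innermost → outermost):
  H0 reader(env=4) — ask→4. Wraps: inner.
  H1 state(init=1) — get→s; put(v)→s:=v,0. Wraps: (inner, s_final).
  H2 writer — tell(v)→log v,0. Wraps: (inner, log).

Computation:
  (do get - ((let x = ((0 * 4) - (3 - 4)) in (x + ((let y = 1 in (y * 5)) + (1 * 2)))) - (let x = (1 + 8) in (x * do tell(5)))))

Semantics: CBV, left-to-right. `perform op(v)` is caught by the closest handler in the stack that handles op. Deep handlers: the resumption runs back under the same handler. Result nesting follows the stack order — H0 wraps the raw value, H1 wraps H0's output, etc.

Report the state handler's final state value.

Answer: 1

Working:
get @ H1 ⇒ 1
tell(5) @ H2 ⇒ log+=5
H0 returns -7
H1 returns (-7, 1)
H2 returns ((-7, 1), (5))
= ((-7, 1), (5))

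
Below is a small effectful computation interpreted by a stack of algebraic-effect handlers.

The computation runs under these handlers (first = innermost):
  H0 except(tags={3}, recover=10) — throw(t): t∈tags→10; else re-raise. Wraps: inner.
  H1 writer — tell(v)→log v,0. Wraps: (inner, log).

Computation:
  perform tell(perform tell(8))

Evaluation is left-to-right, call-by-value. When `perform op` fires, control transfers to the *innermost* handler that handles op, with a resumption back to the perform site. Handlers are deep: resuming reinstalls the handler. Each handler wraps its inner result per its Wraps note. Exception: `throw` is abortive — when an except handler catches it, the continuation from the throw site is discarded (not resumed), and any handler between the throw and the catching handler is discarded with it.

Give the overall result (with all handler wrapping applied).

Answer: (0, (8, 0))

Working:
tell(8) @ H1 ⇒ log+=8
tell(0) @ H1 ⇒ log+=0
H0 returns 0
H1 returns (0, (8, 0))
= (0, (8, 0))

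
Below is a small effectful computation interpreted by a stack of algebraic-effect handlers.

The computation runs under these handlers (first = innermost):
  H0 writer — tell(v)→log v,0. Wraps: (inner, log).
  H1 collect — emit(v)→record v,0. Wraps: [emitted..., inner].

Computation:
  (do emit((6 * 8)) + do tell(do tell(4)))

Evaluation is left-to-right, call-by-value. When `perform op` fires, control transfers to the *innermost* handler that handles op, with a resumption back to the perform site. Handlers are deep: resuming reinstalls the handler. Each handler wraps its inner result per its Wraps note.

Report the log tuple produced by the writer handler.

Step-by-step:
emit(48) @ H1 ⇒ out+=48
tell(4) @ H0 ⇒ log+=4
tell(0) @ H0 ⇒ log+=0
H0 returns (0, (4, 0))
H1 returns [48, (0, (4, 0))]
= [48, (0, (4, 0))]

Answer: (4, 0)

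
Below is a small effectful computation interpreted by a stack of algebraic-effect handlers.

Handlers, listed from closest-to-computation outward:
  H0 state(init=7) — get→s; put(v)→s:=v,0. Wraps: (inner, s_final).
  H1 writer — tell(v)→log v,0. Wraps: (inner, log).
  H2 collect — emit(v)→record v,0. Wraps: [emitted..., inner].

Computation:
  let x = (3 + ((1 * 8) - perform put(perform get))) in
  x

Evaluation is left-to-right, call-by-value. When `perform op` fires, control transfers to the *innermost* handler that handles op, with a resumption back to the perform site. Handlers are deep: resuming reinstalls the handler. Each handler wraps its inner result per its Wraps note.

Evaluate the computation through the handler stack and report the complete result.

Answer: [((11, 7), ())]

Working:
get @ H0 ⇒ 7
put(7) @ H0 ⇒ s:=7
H0 returns (11, 7)
H1 returns ((11, 7), ())
H2 returns [((11, 7), ())]
= [((11, 7), ())]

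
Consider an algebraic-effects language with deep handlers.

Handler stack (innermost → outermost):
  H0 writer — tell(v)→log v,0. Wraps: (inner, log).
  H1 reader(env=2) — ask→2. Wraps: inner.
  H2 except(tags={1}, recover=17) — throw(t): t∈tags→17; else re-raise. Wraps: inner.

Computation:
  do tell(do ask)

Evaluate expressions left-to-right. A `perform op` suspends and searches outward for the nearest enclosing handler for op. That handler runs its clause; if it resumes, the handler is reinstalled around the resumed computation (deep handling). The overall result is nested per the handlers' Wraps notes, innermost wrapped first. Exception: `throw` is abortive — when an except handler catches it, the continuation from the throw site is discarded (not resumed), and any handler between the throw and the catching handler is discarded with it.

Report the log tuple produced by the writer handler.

Evaluation trace:
ask @ H1 ⇒ 2
tell(2) @ H0 ⇒ log+=2
H0 returns (0, (2))
H1 returns (0, (2))
H2 returns (0, (2))
= (0, (2))

Answer: (2)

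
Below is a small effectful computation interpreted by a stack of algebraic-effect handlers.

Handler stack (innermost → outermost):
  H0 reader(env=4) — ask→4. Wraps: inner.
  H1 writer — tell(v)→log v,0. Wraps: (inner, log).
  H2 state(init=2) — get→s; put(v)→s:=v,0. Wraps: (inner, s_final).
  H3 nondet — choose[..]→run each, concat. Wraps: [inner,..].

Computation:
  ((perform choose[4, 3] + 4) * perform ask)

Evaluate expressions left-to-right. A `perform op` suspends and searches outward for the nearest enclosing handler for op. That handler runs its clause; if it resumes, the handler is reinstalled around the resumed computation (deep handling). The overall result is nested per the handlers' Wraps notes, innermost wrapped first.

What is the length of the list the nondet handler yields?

Step-by-step:
choose[4, 3] @ H3
  branch[0] choose=4:
    ask @ H0 ⇒ 4
    H0 returns 32
    H1 returns (32, ())
    H2 returns ((32, ()), 2)
    H3 returns [((32, ()), 2)]
  branch[1] choose=3:
    ask @ H0 ⇒ 4
    H0 returns 28
    H1 returns (28, ())
    H2 returns ((28, ()), 2)
    H3 returns [((28, ()), 2)]
= [((32, ()), 2), ((28, ()), 2)]

Answer: 2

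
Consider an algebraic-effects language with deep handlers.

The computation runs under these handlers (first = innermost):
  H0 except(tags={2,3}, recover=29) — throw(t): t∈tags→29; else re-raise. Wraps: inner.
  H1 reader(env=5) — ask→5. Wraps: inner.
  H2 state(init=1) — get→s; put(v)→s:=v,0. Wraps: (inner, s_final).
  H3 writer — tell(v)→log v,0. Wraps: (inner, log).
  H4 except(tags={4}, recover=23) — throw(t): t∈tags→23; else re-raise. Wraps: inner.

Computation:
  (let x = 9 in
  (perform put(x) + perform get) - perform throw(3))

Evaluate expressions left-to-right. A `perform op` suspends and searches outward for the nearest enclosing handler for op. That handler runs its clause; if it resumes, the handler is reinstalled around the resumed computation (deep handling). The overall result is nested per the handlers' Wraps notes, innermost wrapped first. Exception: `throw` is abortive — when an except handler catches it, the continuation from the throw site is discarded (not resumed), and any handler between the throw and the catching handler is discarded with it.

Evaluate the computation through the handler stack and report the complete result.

Answer: ((29, 9), ())

Evaluation trace:
put(9) @ H2 ⇒ s:=9
get @ H2 ⇒ 9
throw(3) @ H0 caught ⇒ 29
H1 returns 29
H2 returns (29, 9)
H3 returns ((29, 9), ())
H4 returns ((29, 9), ())
= ((29, 9), ())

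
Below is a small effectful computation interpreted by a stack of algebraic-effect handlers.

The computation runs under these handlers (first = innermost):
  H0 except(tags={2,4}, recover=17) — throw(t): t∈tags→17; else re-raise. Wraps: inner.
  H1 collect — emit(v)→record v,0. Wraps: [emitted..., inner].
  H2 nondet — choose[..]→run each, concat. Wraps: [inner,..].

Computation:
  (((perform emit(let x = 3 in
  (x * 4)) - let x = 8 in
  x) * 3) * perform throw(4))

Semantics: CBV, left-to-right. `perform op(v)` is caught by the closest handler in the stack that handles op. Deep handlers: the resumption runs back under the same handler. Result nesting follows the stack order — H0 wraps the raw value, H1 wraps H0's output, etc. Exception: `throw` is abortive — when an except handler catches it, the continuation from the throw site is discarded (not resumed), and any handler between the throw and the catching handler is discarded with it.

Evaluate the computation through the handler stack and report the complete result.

Answer: [[12, 17]]

Step-by-step:
emit(12) @ H1 ⇒ out+=12
throw(4) @ H0 caught ⇒ 17
H1 returns [12, 17]
H2 returns [[12, 17]]
= [[12, 17]]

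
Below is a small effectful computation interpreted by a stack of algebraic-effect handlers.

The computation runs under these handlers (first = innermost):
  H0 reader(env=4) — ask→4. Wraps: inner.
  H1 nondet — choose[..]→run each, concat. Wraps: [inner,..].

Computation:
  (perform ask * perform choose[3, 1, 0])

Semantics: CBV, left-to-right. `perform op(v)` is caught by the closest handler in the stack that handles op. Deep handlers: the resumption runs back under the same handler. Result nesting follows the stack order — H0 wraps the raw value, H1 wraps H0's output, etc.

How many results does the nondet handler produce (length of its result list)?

Answer: 3

Evaluation trace:
ask @ H0 ⇒ 4
choose[3, 1, 0] @ H1
  branch[0] choose=3:
    H0 returns 12
    H1 returns [12]
  branch[1] choose=1:
    H0 returns 4
    H1 returns [4]
  branch[2] choose=0:
    H0 returns 0
    H1 returns [0]
= [12, 4, 0]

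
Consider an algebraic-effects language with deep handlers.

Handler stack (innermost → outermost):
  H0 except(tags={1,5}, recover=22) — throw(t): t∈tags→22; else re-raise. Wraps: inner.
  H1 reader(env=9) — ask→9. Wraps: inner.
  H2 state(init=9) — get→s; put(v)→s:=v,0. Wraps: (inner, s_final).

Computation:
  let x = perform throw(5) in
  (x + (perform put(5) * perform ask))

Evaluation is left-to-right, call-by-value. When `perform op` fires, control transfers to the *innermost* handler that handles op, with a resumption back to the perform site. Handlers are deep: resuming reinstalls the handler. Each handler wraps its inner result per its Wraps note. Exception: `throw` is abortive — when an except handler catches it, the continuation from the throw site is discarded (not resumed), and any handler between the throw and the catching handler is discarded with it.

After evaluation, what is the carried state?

Evaluation trace:
throw(5) @ H0 caught ⇒ 22
H1 returns 22
H2 returns (22, 9)
= (22, 9)

Answer: 9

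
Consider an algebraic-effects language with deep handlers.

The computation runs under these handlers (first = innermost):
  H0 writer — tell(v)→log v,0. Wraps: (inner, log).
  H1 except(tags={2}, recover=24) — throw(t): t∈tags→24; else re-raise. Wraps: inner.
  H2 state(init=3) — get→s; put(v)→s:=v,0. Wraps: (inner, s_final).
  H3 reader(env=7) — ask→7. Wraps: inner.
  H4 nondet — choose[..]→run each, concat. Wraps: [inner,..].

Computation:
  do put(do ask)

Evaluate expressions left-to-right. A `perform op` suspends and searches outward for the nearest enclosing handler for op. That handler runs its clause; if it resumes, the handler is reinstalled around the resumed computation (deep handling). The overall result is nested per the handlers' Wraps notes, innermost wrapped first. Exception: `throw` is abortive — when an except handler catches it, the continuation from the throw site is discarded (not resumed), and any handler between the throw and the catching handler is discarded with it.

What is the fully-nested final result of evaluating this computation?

Answer: [((0, ()), 7)]

Working:
ask @ H3 ⇒ 7
put(7) @ H2 ⇒ s:=7
H0 returns (0, ())
H1 returns (0, ())
H2 returns ((0, ()), 7)
H3 returns ((0, ()), 7)
H4 returns [((0, ()), 7)]
= [((0, ()), 7)]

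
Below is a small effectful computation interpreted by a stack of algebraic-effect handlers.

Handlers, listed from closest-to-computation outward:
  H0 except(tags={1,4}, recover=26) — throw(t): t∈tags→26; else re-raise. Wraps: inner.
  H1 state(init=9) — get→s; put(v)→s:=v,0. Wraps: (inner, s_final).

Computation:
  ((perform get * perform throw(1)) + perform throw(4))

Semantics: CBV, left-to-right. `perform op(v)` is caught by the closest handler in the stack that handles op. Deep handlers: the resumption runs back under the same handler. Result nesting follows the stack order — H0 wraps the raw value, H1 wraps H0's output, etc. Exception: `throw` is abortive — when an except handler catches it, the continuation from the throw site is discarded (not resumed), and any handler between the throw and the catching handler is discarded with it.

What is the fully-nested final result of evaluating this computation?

Answer: (26, 9)

Working:
get @ H1 ⇒ 9
throw(1) @ H0 caught ⇒ 26
H1 returns (26, 9)
= (26, 9)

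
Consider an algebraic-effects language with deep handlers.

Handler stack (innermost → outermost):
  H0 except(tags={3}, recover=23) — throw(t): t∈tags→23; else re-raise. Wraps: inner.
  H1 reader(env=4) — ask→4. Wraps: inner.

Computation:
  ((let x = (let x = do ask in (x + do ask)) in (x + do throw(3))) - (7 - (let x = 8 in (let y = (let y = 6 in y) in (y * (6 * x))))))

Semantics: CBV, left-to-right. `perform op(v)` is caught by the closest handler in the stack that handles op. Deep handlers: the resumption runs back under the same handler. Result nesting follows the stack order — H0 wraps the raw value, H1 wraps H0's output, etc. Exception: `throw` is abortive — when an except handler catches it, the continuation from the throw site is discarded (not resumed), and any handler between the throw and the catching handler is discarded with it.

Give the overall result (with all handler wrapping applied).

Answer: 23

Evaluation trace:
ask @ H1 ⇒ 4
ask @ H1 ⇒ 4
throw(3) @ H0 caught ⇒ 23
H1 returns 23
= 23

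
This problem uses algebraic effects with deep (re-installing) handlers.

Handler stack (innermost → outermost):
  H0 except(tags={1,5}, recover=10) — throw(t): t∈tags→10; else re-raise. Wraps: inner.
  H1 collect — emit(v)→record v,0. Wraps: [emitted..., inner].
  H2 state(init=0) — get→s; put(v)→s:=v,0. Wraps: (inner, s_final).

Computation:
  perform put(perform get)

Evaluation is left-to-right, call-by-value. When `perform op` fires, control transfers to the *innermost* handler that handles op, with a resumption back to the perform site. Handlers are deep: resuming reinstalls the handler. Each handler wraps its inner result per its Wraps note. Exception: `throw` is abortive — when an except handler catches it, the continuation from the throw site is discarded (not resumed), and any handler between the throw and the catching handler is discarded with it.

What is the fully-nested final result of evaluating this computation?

Evaluation trace:
get @ H2 ⇒ 0
put(0) @ H2 ⇒ s:=0
H0 returns 0
H1 returns [0]
H2 returns ([0], 0)
= ([0], 0)

Answer: ([0], 0)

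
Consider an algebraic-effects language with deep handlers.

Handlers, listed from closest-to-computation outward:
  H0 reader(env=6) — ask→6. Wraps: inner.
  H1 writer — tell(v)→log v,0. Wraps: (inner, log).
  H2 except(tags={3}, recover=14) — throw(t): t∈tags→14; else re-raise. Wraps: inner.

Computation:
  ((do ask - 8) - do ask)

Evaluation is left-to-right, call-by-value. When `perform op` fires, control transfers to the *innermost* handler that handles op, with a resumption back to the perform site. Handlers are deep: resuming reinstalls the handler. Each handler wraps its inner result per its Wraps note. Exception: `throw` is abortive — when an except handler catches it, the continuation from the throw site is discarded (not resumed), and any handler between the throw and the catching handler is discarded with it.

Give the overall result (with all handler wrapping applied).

Evaluation trace:
ask @ H0 ⇒ 6
ask @ H0 ⇒ 6
H0 returns -8
H1 returns (-8, ())
H2 returns (-8, ())
= (-8, ())

Answer: (-8, ())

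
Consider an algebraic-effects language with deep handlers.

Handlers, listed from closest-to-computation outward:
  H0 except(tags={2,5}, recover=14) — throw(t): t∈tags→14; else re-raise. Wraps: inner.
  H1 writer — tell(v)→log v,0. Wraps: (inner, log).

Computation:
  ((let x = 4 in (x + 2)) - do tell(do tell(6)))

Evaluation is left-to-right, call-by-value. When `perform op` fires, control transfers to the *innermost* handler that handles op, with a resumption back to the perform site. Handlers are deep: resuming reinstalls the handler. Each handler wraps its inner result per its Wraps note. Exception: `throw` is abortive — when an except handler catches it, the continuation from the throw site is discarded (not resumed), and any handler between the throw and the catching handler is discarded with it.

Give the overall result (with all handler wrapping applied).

Evaluation trace:
tell(6) @ H1 ⇒ log+=6
tell(0) @ H1 ⇒ log+=0
H0 returns 6
H1 returns (6, (6, 0))
= (6, (6, 0))

Answer: (6, (6, 0))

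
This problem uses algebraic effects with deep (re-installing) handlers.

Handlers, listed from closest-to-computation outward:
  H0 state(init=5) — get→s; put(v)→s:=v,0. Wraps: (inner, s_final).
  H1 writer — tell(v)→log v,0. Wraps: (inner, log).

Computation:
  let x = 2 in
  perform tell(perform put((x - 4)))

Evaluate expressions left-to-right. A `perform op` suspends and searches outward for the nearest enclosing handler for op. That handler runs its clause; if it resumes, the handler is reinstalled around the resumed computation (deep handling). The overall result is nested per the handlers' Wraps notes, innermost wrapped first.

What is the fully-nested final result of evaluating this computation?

Evaluation trace:
put(-2) @ H0 ⇒ s:=-2
tell(0) @ H1 ⇒ log+=0
H0 returns (0, -2)
H1 returns ((0, -2), (0))
= ((0, -2), (0))

Answer: ((0, -2), (0))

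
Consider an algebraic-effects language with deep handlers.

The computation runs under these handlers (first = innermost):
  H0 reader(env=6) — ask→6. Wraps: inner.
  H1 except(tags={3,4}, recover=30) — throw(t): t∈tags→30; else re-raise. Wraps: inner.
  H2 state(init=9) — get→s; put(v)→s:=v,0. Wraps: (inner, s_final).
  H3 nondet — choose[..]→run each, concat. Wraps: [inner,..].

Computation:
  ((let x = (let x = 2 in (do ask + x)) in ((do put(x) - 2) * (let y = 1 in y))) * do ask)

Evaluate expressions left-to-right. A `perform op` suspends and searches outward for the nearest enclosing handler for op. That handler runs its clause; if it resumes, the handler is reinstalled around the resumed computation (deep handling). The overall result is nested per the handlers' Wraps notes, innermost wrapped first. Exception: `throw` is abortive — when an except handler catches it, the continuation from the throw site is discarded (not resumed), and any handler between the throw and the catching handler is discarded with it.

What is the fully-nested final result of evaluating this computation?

Answer: [(-12, 8)]

Working:
ask @ H0 ⇒ 6
put(8) @ H2 ⇒ s:=8
ask @ H0 ⇒ 6
H0 returns -12
H1 returns -12
H2 returns (-12, 8)
H3 returns [(-12, 8)]
= [(-12, 8)]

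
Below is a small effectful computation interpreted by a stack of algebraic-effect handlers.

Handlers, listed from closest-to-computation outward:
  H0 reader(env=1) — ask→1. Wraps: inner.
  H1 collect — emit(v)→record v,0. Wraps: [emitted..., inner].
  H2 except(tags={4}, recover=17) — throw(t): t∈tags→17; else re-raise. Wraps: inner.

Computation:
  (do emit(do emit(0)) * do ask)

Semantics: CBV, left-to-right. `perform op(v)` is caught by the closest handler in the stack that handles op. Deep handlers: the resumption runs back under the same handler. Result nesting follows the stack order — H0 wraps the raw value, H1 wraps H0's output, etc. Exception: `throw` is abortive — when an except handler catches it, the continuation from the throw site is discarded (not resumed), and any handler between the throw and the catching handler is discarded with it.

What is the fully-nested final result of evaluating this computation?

Answer: [0, 0, 0]

Evaluation trace:
emit(0) @ H1 ⇒ out+=0
emit(0) @ H1 ⇒ out+=0
ask @ H0 ⇒ 1
H0 returns 0
H1 returns [0, 0, 0]
H2 returns [0, 0, 0]
= [0, 0, 0]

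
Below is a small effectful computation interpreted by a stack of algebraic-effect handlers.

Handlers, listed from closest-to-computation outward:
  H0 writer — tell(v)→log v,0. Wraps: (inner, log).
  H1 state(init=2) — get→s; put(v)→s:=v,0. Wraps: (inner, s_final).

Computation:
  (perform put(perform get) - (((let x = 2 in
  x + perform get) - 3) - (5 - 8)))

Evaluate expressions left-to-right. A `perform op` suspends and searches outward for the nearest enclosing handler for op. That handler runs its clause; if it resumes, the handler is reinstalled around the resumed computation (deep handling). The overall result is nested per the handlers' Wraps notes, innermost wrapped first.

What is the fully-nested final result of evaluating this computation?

Answer: ((-4, ()), 2)

Working:
get @ H1 ⇒ 2
put(2) @ H1 ⇒ s:=2
get @ H1 ⇒ 2
H0 returns (-4, ())
H1 returns ((-4, ()), 2)
= ((-4, ()), 2)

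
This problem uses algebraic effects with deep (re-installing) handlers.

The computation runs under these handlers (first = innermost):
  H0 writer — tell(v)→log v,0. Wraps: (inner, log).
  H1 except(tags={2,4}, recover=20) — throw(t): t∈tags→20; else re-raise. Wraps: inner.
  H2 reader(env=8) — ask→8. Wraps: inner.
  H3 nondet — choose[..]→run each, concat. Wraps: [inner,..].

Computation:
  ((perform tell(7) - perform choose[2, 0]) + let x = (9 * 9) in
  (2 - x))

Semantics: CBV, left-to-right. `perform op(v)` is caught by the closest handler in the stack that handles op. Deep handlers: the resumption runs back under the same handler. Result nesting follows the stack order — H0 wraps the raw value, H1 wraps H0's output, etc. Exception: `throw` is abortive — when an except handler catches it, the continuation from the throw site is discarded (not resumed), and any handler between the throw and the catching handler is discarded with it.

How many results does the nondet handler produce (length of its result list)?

Evaluation trace:
tell(7) @ H0 ⇒ log+=7
choose[2, 0] @ H3
  branch[0] choose=2:
    H0 returns (-81, (7))
    H1 returns (-81, (7))
    H2 returns (-81, (7))
    H3 returns [(-81, (7))]
  branch[1] choose=0:
    H0 returns (-79, (7))
    H1 returns (-79, (7))
    H2 returns (-79, (7))
    H3 returns [(-79, (7))]
= [(-81, (7)), (-79, (7))]

Answer: 2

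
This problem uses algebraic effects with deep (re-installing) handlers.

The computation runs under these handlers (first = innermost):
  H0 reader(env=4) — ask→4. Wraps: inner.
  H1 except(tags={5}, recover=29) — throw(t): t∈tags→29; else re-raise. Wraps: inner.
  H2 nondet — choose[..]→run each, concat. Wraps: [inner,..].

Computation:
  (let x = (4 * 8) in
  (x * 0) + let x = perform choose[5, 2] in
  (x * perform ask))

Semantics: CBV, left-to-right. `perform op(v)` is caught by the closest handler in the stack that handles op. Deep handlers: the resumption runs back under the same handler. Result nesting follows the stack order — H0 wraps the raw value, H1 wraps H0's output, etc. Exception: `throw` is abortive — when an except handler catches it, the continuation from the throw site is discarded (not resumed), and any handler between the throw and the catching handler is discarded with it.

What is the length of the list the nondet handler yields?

Answer: 2

Evaluation trace:
choose[5, 2] @ H2
  branch[0] choose=5:
    ask @ H0 ⇒ 4
    H0 returns 20
    H1 returns 20
    H2 returns [20]
  branch[1] choose=2:
    ask @ H0 ⇒ 4
    H0 returns 8
    H1 returns 8
    H2 returns [8]
= [20, 8]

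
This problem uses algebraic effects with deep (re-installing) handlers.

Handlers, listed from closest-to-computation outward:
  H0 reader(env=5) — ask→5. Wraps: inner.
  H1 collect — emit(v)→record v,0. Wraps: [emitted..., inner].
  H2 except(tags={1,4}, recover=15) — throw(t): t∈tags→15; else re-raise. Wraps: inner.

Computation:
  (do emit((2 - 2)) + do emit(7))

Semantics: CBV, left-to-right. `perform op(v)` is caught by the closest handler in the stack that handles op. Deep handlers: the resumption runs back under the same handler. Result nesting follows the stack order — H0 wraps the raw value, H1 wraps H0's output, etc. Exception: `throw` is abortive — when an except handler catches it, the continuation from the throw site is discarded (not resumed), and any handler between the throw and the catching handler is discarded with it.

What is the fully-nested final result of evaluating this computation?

Evaluation trace:
emit(0) @ H1 ⇒ out+=0
emit(7) @ H1 ⇒ out+=7
H0 returns 0
H1 returns [0, 7, 0]
H2 returns [0, 7, 0]
= [0, 7, 0]

Answer: [0, 7, 0]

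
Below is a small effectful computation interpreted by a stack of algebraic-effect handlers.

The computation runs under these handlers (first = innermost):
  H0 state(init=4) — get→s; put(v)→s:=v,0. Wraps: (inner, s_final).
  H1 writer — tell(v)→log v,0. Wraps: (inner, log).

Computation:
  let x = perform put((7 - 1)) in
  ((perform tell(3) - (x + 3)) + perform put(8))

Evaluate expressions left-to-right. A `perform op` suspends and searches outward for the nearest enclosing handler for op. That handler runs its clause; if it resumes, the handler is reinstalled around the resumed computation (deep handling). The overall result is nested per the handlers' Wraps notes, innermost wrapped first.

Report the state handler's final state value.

Answer: 8

Step-by-step:
put(6) @ H0 ⇒ s:=6
tell(3) @ H1 ⇒ log+=3
put(8) @ H0 ⇒ s:=8
H0 returns (-3, 8)
H1 returns ((-3, 8), (3))
= ((-3, 8), (3))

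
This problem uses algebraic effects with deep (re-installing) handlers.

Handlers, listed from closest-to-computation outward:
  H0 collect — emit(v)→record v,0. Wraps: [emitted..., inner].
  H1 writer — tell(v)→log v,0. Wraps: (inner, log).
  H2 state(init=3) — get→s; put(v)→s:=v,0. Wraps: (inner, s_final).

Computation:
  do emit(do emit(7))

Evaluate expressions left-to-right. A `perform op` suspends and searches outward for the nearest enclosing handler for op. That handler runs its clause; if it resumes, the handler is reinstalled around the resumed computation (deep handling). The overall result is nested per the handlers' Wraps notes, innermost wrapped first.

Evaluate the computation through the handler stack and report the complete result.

Step-by-step:
emit(7) @ H0 ⇒ out+=7
emit(0) @ H0 ⇒ out+=0
H0 returns [7, 0, 0]
H1 returns ([7, 0, 0], ())
H2 returns (([7, 0, 0], ()), 3)
= (([7, 0, 0], ()), 3)

Answer: (([7, 0, 0], ()), 3)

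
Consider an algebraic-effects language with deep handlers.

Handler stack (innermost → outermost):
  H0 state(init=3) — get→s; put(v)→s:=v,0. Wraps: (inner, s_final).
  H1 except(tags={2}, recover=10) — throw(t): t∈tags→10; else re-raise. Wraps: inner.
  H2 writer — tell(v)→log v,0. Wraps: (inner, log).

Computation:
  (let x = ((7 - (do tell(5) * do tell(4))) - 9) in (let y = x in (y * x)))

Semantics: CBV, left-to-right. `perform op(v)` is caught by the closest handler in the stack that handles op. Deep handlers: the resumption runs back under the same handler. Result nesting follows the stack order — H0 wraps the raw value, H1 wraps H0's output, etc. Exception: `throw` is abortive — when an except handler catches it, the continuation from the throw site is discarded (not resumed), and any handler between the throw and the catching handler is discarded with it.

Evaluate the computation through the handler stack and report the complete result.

Answer: ((4, 3), (5, 4))

Working:
tell(5) @ H2 ⇒ log+=5
tell(4) @ H2 ⇒ log+=4
H0 returns (4, 3)
H1 returns (4, 3)
H2 returns ((4, 3), (5, 4))
= ((4, 3), (5, 4))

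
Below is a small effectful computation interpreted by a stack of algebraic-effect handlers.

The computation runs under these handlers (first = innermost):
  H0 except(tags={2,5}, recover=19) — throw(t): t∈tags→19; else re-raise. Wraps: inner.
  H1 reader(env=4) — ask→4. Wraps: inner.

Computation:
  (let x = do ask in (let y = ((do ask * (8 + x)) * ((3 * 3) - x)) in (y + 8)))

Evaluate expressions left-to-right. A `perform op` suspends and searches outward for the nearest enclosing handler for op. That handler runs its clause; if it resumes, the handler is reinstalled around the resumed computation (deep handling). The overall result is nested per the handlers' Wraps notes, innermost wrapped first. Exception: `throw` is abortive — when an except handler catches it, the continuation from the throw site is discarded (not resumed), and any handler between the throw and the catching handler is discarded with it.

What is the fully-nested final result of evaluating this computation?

Answer: 248

Step-by-step:
ask @ H1 ⇒ 4
ask @ H1 ⇒ 4
H0 returns 248
H1 returns 248
= 248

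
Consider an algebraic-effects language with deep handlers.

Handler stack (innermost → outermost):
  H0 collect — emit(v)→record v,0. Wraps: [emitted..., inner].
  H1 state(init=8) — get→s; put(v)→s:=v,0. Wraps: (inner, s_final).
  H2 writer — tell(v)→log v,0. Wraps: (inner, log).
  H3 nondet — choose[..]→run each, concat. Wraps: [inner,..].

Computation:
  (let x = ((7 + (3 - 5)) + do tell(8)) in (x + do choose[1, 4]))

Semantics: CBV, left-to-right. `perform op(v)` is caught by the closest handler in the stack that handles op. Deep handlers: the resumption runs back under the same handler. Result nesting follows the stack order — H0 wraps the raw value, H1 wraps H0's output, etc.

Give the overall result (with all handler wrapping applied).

Step-by-step:
tell(8) @ H2 ⇒ log+=8
choose[1, 4] @ H3
  branch[0] choose=1:
    H0 returns [6]
    H1 returns ([6], 8)
    H2 returns (([6], 8), (8))
    H3 returns [(([6], 8), (8))]
  branch[1] choose=4:
    H0 returns [9]
    H1 returns ([9], 8)
    H2 returns (([9], 8), (8))
    H3 returns [(([9], 8), (8))]
= [(([6], 8), (8)), (([9], 8), (8))]

Answer: [(([6], 8), (8)), (([9], 8), (8))]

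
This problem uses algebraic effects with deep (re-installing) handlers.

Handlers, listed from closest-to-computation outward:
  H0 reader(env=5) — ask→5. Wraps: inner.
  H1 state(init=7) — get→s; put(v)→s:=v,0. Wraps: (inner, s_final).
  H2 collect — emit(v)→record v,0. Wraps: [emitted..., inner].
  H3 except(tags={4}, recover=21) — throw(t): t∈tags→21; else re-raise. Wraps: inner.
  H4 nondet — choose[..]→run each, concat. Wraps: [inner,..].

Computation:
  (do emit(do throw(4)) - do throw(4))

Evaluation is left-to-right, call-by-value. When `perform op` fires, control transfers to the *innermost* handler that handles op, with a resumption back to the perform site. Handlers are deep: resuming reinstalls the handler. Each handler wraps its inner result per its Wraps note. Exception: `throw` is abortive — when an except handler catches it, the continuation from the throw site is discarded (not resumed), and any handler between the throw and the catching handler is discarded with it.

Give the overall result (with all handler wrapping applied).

Answer: [21]

Evaluation trace:
throw(4) @ H3 caught ⇒ 21
H4 returns [21]
= [21]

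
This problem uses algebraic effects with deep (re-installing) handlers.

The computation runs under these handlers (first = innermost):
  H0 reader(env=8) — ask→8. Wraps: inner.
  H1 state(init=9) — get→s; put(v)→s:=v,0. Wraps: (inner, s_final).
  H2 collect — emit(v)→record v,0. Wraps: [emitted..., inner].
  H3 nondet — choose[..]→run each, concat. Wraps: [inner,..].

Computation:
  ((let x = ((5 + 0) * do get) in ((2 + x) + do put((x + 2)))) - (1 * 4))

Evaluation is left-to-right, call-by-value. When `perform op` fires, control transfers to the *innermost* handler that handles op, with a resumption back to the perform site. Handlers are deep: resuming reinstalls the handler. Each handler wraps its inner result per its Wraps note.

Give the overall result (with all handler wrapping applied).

Answer: [[(43, 47)]]

Working:
get @ H1 ⇒ 9
put(47) @ H1 ⇒ s:=47
H0 returns 43
H1 returns (43, 47)
H2 returns [(43, 47)]
H3 returns [[(43, 47)]]
= [[(43, 47)]]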